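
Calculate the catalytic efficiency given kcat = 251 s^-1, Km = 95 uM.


Catalytic efficiency = kcat / Km
= 251 / 95
= 2.6421 uM^-1*s^-1

2.6421 uM^-1*s^-1


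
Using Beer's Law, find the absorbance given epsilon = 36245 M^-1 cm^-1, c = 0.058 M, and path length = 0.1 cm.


A = epsilon * c * l
A = 36245 * 0.058 * 0.1
A = 210.221

210.221


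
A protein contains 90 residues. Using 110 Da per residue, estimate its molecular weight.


MW = n_residues * 110 Da
MW = 90 * 110
MW = 9900 Da

9900 Da


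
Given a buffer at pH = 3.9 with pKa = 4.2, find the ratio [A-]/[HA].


[A-]/[HA] = 10^(pH - pKa)
= 10^(3.9 - 4.2)
= 0.5012

0.5012


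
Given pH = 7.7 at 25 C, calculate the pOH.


pOH = 14 - pH
pOH = 14 - 7.7
pOH = 6.3

6.3


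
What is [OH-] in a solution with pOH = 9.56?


[OH-] = 10^(-pOH)
[OH-] = 10^(-9.56)
[OH-] = 2.754e-10 M

2.754e-10 M


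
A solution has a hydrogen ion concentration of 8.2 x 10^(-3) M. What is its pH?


pH = -log10([H+])
pH = -log10(8.2 x 10^(-3))
pH = 2.0862

2.0862


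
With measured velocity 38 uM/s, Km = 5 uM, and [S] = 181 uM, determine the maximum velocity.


Vmax = v * (Km + [S]) / [S]
Vmax = 38 * (5 + 181) / 181
Vmax = 39.0497 uM/s

39.0497 uM/s


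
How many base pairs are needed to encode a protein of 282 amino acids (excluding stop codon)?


Each amino acid = 1 codon = 3 bp
bp = 282 * 3 = 846 bp

846 bp


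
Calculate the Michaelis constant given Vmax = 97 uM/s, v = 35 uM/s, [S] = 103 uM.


Km = [S] * (Vmax - v) / v
Km = 103 * (97 - 35) / 35
Km = 182.4571 uM

182.4571 uM


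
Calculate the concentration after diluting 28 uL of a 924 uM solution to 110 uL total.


C2 = C1 * V1 / V2
C2 = 924 * 28 / 110
C2 = 235.2 uM

235.2 uM


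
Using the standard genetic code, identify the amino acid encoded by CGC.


Standard genetic code lookup.
Codon CGC -> Arg

Arg


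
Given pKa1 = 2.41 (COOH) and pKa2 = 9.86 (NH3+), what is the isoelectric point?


pI = (pKa1 + pKa2) / 2
pI = (2.41 + 9.86) / 2
pI = 6.135

6.135


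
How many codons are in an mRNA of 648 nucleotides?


codons = nucleotides / 3
codons = 648 / 3 = 216

216


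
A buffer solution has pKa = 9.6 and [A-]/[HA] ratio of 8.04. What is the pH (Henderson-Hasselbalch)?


pH = pKa + log10([A-]/[HA])
pH = 9.6 + log10(8.04)
pH = 10.5053

10.5053


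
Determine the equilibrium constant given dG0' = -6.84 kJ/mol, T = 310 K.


Keq = exp(-dG0 * 1000 / (R * T))
Keq = exp(-(-6.84) * 1000 / (8.314 * 310))
Keq = 14.2093

14.2093


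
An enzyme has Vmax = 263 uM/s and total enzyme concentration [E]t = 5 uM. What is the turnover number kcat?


kcat = Vmax / [E]t
kcat = 263 / 5
kcat = 52.6 s^-1

52.6 s^-1


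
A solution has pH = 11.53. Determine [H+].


[H+] = 10^(-pH)
[H+] = 10^(-11.53)
[H+] = 2.951e-12 M

2.951e-12 M


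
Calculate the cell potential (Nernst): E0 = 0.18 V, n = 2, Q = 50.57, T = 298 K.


E = E0 - (RT/nF) * ln(Q)
E = 0.18 - (8.314 * 298 / (2 * 96485)) * ln(50.57)
E = 0.1296 V

0.1296 V


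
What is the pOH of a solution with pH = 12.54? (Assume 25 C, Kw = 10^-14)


pOH = 14 - pH
pOH = 14 - 12.54
pOH = 1.46

1.46


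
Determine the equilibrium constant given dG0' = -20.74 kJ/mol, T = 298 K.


Keq = exp(-dG0 * 1000 / (R * T))
Keq = exp(-(-20.74) * 1000 / (8.314 * 298))
Keq = 4320.3807

4320.3807


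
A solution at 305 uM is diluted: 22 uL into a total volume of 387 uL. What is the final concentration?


C2 = C1 * V1 / V2
C2 = 305 * 22 / 387
C2 = 17.3385 uM

17.3385 uM


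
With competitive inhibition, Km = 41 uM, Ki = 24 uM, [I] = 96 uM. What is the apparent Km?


Km_app = Km * (1 + [I]/Ki)
Km_app = 41 * (1 + 96/24)
Km_app = 205.0 uM

205.0 uM


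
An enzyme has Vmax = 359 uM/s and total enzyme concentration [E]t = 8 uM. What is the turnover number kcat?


kcat = Vmax / [E]t
kcat = 359 / 8
kcat = 44.875 s^-1

44.875 s^-1


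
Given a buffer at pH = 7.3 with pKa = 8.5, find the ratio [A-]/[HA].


[A-]/[HA] = 10^(pH - pKa)
= 10^(7.3 - 8.5)
= 0.0631

0.0631


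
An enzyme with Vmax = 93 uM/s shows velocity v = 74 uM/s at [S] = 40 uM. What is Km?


Km = [S] * (Vmax - v) / v
Km = 40 * (93 - 74) / 74
Km = 10.2703 uM

10.2703 uM


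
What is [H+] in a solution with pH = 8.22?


[H+] = 10^(-pH)
[H+] = 10^(-8.22)
[H+] = 6.026e-09 M

6.026e-09 M


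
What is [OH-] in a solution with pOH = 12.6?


[OH-] = 10^(-pOH)
[OH-] = 10^(-12.6)
[OH-] = 2.512e-13 M

2.512e-13 M


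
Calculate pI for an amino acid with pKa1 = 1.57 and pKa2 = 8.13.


pI = (pKa1 + pKa2) / 2
pI = (1.57 + 8.13) / 2
pI = 4.85

4.85


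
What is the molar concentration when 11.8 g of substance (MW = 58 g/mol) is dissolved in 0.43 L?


C = (mass / MW) / volume
C = (11.8 / 58) / 0.43
C = 0.4731 M

0.4731 M


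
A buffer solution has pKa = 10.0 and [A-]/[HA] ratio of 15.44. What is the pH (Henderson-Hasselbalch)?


pH = pKa + log10([A-]/[HA])
pH = 10.0 + log10(15.44)
pH = 11.1886

11.1886


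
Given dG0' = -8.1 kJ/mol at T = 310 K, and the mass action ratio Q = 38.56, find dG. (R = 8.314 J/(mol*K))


dG = dG0' + RT * ln(Q) / 1000
dG = -8.1 + 8.314 * 310 * ln(38.56) / 1000
dG = 1.313 kJ/mol

1.313 kJ/mol


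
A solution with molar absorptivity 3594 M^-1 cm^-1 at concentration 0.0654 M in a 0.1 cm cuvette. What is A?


A = epsilon * c * l
A = 3594 * 0.0654 * 0.1
A = 23.5048

23.5048


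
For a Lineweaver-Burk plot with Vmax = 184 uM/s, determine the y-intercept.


y-intercept = 1/Vmax
= 1/184
= 0.0054 s/uM

0.0054 s/uM


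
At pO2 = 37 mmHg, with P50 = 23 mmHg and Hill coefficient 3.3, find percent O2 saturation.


Y = pO2^n / (P50^n + pO2^n)
Y = 37^3.3 / (23^3.3 + 37^3.3)
Y = 82.76%

82.76%


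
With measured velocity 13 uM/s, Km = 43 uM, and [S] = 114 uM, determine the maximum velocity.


Vmax = v * (Km + [S]) / [S]
Vmax = 13 * (43 + 114) / 114
Vmax = 17.9035 uM/s

17.9035 uM/s


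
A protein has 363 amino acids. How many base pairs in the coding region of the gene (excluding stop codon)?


Each amino acid = 1 codon = 3 bp
bp = 363 * 3 = 1089 bp

1089 bp


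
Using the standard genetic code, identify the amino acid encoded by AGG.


Standard genetic code lookup.
Codon AGG -> Arg

Arg


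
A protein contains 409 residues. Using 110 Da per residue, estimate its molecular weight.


MW = n_residues * 110 Da
MW = 409 * 110
MW = 44990 Da

44990 Da


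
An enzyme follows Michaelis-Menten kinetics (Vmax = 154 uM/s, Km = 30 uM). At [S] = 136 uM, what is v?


v = Vmax * [S] / (Km + [S])
v = 154 * 136 / (30 + 136)
v = 126.1687 uM/s

126.1687 uM/s


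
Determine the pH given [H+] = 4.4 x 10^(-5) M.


pH = -log10([H+])
pH = -log10(4.4 x 10^(-5))
pH = 4.3565

4.3565


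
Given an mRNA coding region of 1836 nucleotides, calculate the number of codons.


codons = nucleotides / 3
codons = 1836 / 3 = 612

612


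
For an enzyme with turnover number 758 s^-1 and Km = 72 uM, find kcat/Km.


Catalytic efficiency = kcat / Km
= 758 / 72
= 10.5278 uM^-1*s^-1

10.5278 uM^-1*s^-1


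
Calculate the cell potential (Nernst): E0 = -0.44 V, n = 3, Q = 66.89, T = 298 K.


E = E0 - (RT/nF) * ln(Q)
E = -0.44 - (8.314 * 298 / (3 * 96485)) * ln(66.89)
E = -0.476 V

-0.476 V


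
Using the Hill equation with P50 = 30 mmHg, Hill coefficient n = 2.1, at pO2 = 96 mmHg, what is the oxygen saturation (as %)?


Y = pO2^n / (P50^n + pO2^n)
Y = 96^2.1 / (30^2.1 + 96^2.1)
Y = 92.0%

92.0%


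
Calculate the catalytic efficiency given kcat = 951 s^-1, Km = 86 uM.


Catalytic efficiency = kcat / Km
= 951 / 86
= 11.0581 uM^-1*s^-1

11.0581 uM^-1*s^-1


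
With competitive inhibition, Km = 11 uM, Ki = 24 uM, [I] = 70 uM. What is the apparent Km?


Km_app = Km * (1 + [I]/Ki)
Km_app = 11 * (1 + 70/24)
Km_app = 43.0833 uM

43.0833 uM


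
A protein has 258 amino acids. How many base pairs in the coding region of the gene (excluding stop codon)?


Each amino acid = 1 codon = 3 bp
bp = 258 * 3 = 774 bp

774 bp


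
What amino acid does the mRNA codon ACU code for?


Standard genetic code lookup.
Codon ACU -> Thr

Thr


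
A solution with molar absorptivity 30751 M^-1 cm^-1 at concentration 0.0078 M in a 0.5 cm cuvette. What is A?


A = epsilon * c * l
A = 30751 * 0.0078 * 0.5
A = 119.9289

119.9289


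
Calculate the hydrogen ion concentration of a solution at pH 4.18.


[H+] = 10^(-pH)
[H+] = 10^(-4.18)
[H+] = 6.607e-05 M

6.607e-05 M


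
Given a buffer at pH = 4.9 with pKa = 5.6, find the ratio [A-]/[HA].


[A-]/[HA] = 10^(pH - pKa)
= 10^(4.9 - 5.6)
= 0.1995

0.1995


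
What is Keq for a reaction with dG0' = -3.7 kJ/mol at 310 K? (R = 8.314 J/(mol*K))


Keq = exp(-dG0 * 1000 / (R * T))
Keq = exp(-(-3.7) * 1000 / (8.314 * 310))
Keq = 4.2021

4.2021


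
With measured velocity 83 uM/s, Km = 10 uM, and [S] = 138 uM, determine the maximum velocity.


Vmax = v * (Km + [S]) / [S]
Vmax = 83 * (10 + 138) / 138
Vmax = 89.0145 uM/s

89.0145 uM/s


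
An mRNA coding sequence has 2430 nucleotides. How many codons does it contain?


codons = nucleotides / 3
codons = 2430 / 3 = 810

810


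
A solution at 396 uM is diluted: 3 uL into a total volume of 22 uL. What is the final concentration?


C2 = C1 * V1 / V2
C2 = 396 * 3 / 22
C2 = 54.0 uM

54.0 uM


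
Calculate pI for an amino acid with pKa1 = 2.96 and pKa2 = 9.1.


pI = (pKa1 + pKa2) / 2
pI = (2.96 + 9.1) / 2
pI = 6.03

6.03


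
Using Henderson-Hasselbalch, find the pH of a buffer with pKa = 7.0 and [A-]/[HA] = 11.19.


pH = pKa + log10([A-]/[HA])
pH = 7.0 + log10(11.19)
pH = 8.0488

8.0488


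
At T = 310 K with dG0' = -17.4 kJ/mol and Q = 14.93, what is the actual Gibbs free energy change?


dG = dG0' + RT * ln(Q) / 1000
dG = -17.4 + 8.314 * 310 * ln(14.93) / 1000
dG = -10.4325 kJ/mol

-10.4325 kJ/mol


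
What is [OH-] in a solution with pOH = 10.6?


[OH-] = 10^(-pOH)
[OH-] = 10^(-10.6)
[OH-] = 2.512e-11 M

2.512e-11 M


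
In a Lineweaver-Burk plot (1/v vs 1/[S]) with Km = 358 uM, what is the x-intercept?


x-intercept = -1/Km
= -1/358
= -0.0028 1/uM

-0.0028 1/uM


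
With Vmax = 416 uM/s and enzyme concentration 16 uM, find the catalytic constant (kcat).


kcat = Vmax / [E]t
kcat = 416 / 16
kcat = 26.0 s^-1

26.0 s^-1


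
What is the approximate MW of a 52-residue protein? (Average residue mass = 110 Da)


MW = n_residues * 110 Da
MW = 52 * 110
MW = 5720 Da

5720 Da


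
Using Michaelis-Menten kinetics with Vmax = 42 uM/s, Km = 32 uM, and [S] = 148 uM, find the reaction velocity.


v = Vmax * [S] / (Km + [S])
v = 42 * 148 / (32 + 148)
v = 34.5333 uM/s

34.5333 uM/s


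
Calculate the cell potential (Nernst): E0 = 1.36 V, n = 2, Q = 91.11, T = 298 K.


E = E0 - (RT/nF) * ln(Q)
E = 1.36 - (8.314 * 298 / (2 * 96485)) * ln(91.11)
E = 1.3021 V

1.3021 V


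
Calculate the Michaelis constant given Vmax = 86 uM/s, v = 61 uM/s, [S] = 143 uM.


Km = [S] * (Vmax - v) / v
Km = 143 * (86 - 61) / 61
Km = 58.6066 uM

58.6066 uM


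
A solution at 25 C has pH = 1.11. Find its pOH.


pOH = 14 - pH
pOH = 14 - 1.11
pOH = 12.89

12.89


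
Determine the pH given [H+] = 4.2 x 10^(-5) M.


pH = -log10([H+])
pH = -log10(4.2 x 10^(-5))
pH = 4.3768

4.3768


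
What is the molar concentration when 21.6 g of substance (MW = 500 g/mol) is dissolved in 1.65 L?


C = (mass / MW) / volume
C = (21.6 / 500) / 1.65
C = 0.0262 M

0.0262 M


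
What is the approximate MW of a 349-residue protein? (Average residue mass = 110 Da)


MW = n_residues * 110 Da
MW = 349 * 110
MW = 38390 Da

38390 Da


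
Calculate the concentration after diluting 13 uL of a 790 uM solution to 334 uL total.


C2 = C1 * V1 / V2
C2 = 790 * 13 / 334
C2 = 30.7485 uM

30.7485 uM


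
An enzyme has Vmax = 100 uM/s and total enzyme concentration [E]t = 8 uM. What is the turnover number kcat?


kcat = Vmax / [E]t
kcat = 100 / 8
kcat = 12.5 s^-1

12.5 s^-1


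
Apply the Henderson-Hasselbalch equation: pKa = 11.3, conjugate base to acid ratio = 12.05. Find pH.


pH = pKa + log10([A-]/[HA])
pH = 11.3 + log10(12.05)
pH = 12.381

12.381


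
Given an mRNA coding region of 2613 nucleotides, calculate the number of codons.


codons = nucleotides / 3
codons = 2613 / 3 = 871

871


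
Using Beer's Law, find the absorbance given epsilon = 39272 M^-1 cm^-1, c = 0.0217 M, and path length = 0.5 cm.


A = epsilon * c * l
A = 39272 * 0.0217 * 0.5
A = 426.1012

426.1012


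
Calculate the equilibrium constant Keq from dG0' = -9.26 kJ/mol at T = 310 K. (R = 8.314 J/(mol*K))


Keq = exp(-dG0 * 1000 / (R * T))
Keq = exp(-(-9.26) * 1000 / (8.314 * 310))
Keq = 36.3375

36.3375


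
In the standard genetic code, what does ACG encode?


Standard genetic code lookup.
Codon ACG -> Thr

Thr


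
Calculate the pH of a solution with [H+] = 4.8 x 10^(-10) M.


pH = -log10([H+])
pH = -log10(4.8 x 10^(-10))
pH = 9.3188

9.3188


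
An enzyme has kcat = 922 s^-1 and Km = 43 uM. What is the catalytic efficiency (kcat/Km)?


Catalytic efficiency = kcat / Km
= 922 / 43
= 21.4419 uM^-1*s^-1

21.4419 uM^-1*s^-1


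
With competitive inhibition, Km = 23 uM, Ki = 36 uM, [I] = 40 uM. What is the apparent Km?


Km_app = Km * (1 + [I]/Ki)
Km_app = 23 * (1 + 40/36)
Km_app = 48.5556 uM

48.5556 uM


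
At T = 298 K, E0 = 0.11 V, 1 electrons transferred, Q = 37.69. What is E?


E = E0 - (RT/nF) * ln(Q)
E = 0.11 - (8.314 * 298 / (1 * 96485)) * ln(37.69)
E = 0.0168 V

0.0168 V


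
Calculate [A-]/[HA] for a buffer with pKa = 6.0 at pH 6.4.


[A-]/[HA] = 10^(pH - pKa)
= 10^(6.4 - 6.0)
= 2.5119

2.5119


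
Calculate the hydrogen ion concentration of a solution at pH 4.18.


[H+] = 10^(-pH)
[H+] = 10^(-4.18)
[H+] = 6.607e-05 M

6.607e-05 M


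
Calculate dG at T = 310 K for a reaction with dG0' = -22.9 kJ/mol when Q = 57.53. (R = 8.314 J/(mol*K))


dG = dG0' + RT * ln(Q) / 1000
dG = -22.9 + 8.314 * 310 * ln(57.53) / 1000
dG = -12.4558 kJ/mol

-12.4558 kJ/mol


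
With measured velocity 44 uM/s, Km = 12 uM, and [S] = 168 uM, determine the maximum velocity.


Vmax = v * (Km + [S]) / [S]
Vmax = 44 * (12 + 168) / 168
Vmax = 47.1429 uM/s

47.1429 uM/s


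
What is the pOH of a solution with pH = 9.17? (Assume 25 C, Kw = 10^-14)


pOH = 14 - pH
pOH = 14 - 9.17
pOH = 4.83

4.83


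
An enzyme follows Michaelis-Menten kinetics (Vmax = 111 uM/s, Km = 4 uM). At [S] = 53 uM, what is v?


v = Vmax * [S] / (Km + [S])
v = 111 * 53 / (4 + 53)
v = 103.2105 uM/s

103.2105 uM/s


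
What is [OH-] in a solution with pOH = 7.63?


[OH-] = 10^(-pOH)
[OH-] = 10^(-7.63)
[OH-] = 2.344e-08 M

2.344e-08 M


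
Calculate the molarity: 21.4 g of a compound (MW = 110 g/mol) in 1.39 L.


C = (mass / MW) / volume
C = (21.4 / 110) / 1.39
C = 0.14 M

0.14 M


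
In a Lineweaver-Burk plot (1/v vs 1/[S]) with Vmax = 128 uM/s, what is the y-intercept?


y-intercept = 1/Vmax
= 1/128
= 0.0078 s/uM

0.0078 s/uM


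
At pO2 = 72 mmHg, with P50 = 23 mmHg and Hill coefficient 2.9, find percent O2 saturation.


Y = pO2^n / (P50^n + pO2^n)
Y = 72^2.9 / (23^2.9 + 72^2.9)
Y = 96.47%

96.47%


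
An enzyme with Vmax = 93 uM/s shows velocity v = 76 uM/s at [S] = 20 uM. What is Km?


Km = [S] * (Vmax - v) / v
Km = 20 * (93 - 76) / 76
Km = 4.4737 uM

4.4737 uM


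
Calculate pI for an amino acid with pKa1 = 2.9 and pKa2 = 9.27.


pI = (pKa1 + pKa2) / 2
pI = (2.9 + 9.27) / 2
pI = 6.085

6.085


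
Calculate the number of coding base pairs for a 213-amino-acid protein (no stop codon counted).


Each amino acid = 1 codon = 3 bp
bp = 213 * 3 = 639 bp

639 bp


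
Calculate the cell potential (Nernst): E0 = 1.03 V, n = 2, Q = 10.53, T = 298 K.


E = E0 - (RT/nF) * ln(Q)
E = 1.03 - (8.314 * 298 / (2 * 96485)) * ln(10.53)
E = 0.9998 V

0.9998 V


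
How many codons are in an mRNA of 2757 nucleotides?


codons = nucleotides / 3
codons = 2757 / 3 = 919

919


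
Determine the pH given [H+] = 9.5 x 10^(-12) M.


pH = -log10([H+])
pH = -log10(9.5 x 10^(-12))
pH = 11.0223

11.0223


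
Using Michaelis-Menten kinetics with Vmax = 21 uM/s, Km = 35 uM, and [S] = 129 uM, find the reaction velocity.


v = Vmax * [S] / (Km + [S])
v = 21 * 129 / (35 + 129)
v = 16.5183 uM/s

16.5183 uM/s


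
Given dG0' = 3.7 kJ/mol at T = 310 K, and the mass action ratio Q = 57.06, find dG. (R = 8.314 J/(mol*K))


dG = dG0' + RT * ln(Q) / 1000
dG = 3.7 + 8.314 * 310 * ln(57.06) / 1000
dG = 14.123 kJ/mol

14.123 kJ/mol


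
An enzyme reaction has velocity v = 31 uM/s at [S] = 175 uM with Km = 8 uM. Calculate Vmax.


Vmax = v * (Km + [S]) / [S]
Vmax = 31 * (8 + 175) / 175
Vmax = 32.4171 uM/s

32.4171 uM/s


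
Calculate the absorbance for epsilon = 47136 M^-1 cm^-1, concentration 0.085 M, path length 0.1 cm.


A = epsilon * c * l
A = 47136 * 0.085 * 0.1
A = 400.656

400.656


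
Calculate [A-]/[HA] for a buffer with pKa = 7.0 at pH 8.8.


[A-]/[HA] = 10^(pH - pKa)
= 10^(8.8 - 7.0)
= 63.0957

63.0957


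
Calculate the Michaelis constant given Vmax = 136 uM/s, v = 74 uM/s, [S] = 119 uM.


Km = [S] * (Vmax - v) / v
Km = 119 * (136 - 74) / 74
Km = 99.7027 uM

99.7027 uM


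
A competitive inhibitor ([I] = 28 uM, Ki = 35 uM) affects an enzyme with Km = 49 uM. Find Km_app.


Km_app = Km * (1 + [I]/Ki)
Km_app = 49 * (1 + 28/35)
Km_app = 88.2 uM

88.2 uM


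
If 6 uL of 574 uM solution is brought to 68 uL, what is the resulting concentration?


C2 = C1 * V1 / V2
C2 = 574 * 6 / 68
C2 = 50.6471 uM

50.6471 uM


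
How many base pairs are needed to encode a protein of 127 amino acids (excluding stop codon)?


Each amino acid = 1 codon = 3 bp
bp = 127 * 3 = 381 bp

381 bp


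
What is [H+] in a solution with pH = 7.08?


[H+] = 10^(-pH)
[H+] = 10^(-7.08)
[H+] = 8.318e-08 M

8.318e-08 M


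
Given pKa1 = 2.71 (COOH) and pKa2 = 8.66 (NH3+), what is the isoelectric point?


pI = (pKa1 + pKa2) / 2
pI = (2.71 + 8.66) / 2
pI = 5.685

5.685


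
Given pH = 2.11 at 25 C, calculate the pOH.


pOH = 14 - pH
pOH = 14 - 2.11
pOH = 11.89

11.89


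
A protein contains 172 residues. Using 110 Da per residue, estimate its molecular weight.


MW = n_residues * 110 Da
MW = 172 * 110
MW = 18920 Da

18920 Da


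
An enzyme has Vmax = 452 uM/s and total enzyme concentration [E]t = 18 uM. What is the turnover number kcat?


kcat = Vmax / [E]t
kcat = 452 / 18
kcat = 25.1111 s^-1

25.1111 s^-1


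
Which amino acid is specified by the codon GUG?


Standard genetic code lookup.
Codon GUG -> Val

Val


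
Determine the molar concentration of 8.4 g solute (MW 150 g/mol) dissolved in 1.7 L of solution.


C = (mass / MW) / volume
C = (8.4 / 150) / 1.7
C = 0.0329 M

0.0329 M


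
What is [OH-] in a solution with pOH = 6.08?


[OH-] = 10^(-pOH)
[OH-] = 10^(-6.08)
[OH-] = 8.318e-07 M

8.318e-07 M


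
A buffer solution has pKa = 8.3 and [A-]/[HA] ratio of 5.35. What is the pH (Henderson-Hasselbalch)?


pH = pKa + log10([A-]/[HA])
pH = 8.3 + log10(5.35)
pH = 9.0284

9.0284


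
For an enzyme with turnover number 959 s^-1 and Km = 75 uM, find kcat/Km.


Catalytic efficiency = kcat / Km
= 959 / 75
= 12.7867 uM^-1*s^-1

12.7867 uM^-1*s^-1


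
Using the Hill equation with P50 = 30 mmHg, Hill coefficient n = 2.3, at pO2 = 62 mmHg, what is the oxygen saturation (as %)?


Y = pO2^n / (P50^n + pO2^n)
Y = 62^2.3 / (30^2.3 + 62^2.3)
Y = 84.15%

84.15%


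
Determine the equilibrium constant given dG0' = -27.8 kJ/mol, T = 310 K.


Keq = exp(-dG0 * 1000 / (R * T))
Keq = exp(-(-27.8) * 1000 / (8.314 * 310))
Keq = 48354.5002

48354.5002


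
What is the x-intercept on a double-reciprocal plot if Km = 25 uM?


x-intercept = -1/Km
= -1/25
= -0.04 1/uM

-0.04 1/uM


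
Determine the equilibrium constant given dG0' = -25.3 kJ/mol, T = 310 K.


Keq = exp(-dG0 * 1000 / (R * T))
Keq = exp(-(-25.3) * 1000 / (8.314 * 310))
Keq = 18330.5117

18330.5117


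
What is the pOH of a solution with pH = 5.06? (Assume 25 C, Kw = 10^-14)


pOH = 14 - pH
pOH = 14 - 5.06
pOH = 8.94

8.94


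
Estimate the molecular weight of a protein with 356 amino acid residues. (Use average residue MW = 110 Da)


MW = n_residues * 110 Da
MW = 356 * 110
MW = 39160 Da

39160 Da


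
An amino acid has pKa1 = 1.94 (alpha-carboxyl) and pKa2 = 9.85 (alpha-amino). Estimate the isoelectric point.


pI = (pKa1 + pKa2) / 2
pI = (1.94 + 9.85) / 2
pI = 5.895

5.895


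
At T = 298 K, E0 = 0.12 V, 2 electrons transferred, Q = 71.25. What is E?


E = E0 - (RT/nF) * ln(Q)
E = 0.12 - (8.314 * 298 / (2 * 96485)) * ln(71.25)
E = 0.0652 V

0.0652 V


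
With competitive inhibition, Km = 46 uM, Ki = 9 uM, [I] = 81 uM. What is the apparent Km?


Km_app = Km * (1 + [I]/Ki)
Km_app = 46 * (1 + 81/9)
Km_app = 460.0 uM

460.0 uM


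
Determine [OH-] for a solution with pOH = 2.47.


[OH-] = 10^(-pOH)
[OH-] = 10^(-2.47)
[OH-] = 0.0034 M

0.0034 M


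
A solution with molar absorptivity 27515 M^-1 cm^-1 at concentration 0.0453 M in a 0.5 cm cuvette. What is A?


A = epsilon * c * l
A = 27515 * 0.0453 * 0.5
A = 623.2147

623.2147


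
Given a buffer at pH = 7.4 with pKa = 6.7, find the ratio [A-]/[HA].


[A-]/[HA] = 10^(pH - pKa)
= 10^(7.4 - 6.7)
= 5.0119

5.0119


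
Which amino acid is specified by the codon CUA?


Standard genetic code lookup.
Codon CUA -> Leu

Leu


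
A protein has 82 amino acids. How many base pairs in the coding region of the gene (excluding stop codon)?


Each amino acid = 1 codon = 3 bp
bp = 82 * 3 = 246 bp

246 bp


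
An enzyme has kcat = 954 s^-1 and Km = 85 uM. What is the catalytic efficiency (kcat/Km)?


Catalytic efficiency = kcat / Km
= 954 / 85
= 11.2235 uM^-1*s^-1

11.2235 uM^-1*s^-1


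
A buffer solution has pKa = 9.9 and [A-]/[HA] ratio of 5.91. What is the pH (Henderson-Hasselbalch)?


pH = pKa + log10([A-]/[HA])
pH = 9.9 + log10(5.91)
pH = 10.6716

10.6716


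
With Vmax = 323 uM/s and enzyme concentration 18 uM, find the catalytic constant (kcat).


kcat = Vmax / [E]t
kcat = 323 / 18
kcat = 17.9444 s^-1

17.9444 s^-1


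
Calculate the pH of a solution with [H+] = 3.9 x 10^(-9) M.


pH = -log10([H+])
pH = -log10(3.9 x 10^(-9))
pH = 8.4089

8.4089


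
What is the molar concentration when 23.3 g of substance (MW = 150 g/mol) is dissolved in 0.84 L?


C = (mass / MW) / volume
C = (23.3 / 150) / 0.84
C = 0.1849 M

0.1849 M


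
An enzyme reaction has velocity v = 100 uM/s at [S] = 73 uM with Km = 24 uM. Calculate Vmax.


Vmax = v * (Km + [S]) / [S]
Vmax = 100 * (24 + 73) / 73
Vmax = 132.8767 uM/s

132.8767 uM/s


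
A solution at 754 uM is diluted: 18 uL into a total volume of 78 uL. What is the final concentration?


C2 = C1 * V1 / V2
C2 = 754 * 18 / 78
C2 = 174.0 uM

174.0 uM


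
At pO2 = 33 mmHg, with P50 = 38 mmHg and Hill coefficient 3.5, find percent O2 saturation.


Y = pO2^n / (P50^n + pO2^n)
Y = 33^3.5 / (38^3.5 + 33^3.5)
Y = 37.9%

37.9%


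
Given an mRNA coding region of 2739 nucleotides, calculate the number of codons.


codons = nucleotides / 3
codons = 2739 / 3 = 913

913


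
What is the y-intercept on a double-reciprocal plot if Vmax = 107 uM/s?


y-intercept = 1/Vmax
= 1/107
= 0.0093 s/uM

0.0093 s/uM


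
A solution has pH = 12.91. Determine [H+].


[H+] = 10^(-pH)
[H+] = 10^(-12.91)
[H+] = 1.230e-13 M

1.230e-13 M


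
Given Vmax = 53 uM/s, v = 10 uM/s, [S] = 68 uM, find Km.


Km = [S] * (Vmax - v) / v
Km = 68 * (53 - 10) / 10
Km = 292.4 uM

292.4 uM


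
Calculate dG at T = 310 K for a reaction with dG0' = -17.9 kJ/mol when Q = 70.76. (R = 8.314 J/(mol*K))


dG = dG0' + RT * ln(Q) / 1000
dG = -17.9 + 8.314 * 310 * ln(70.76) / 1000
dG = -6.9224 kJ/mol

-6.9224 kJ/mol


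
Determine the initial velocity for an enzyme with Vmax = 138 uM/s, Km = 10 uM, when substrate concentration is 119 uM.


v = Vmax * [S] / (Km + [S])
v = 138 * 119 / (10 + 119)
v = 127.3023 uM/s

127.3023 uM/s


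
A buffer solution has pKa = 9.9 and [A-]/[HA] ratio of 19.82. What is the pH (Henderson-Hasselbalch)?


pH = pKa + log10([A-]/[HA])
pH = 9.9 + log10(19.82)
pH = 11.1971

11.1971


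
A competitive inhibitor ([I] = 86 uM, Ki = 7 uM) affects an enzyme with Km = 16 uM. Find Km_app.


Km_app = Km * (1 + [I]/Ki)
Km_app = 16 * (1 + 86/7)
Km_app = 212.5714 uM

212.5714 uM


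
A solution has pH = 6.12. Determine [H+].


[H+] = 10^(-pH)
[H+] = 10^(-6.12)
[H+] = 7.586e-07 M

7.586e-07 M


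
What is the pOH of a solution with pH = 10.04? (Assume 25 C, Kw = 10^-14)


pOH = 14 - pH
pOH = 14 - 10.04
pOH = 3.96

3.96


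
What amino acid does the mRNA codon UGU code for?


Standard genetic code lookup.
Codon UGU -> Cys

Cys


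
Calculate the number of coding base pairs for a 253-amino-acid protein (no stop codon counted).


Each amino acid = 1 codon = 3 bp
bp = 253 * 3 = 759 bp

759 bp


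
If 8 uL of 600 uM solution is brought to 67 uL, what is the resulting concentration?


C2 = C1 * V1 / V2
C2 = 600 * 8 / 67
C2 = 71.6418 uM

71.6418 uM


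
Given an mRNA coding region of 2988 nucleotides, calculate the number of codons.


codons = nucleotides / 3
codons = 2988 / 3 = 996

996


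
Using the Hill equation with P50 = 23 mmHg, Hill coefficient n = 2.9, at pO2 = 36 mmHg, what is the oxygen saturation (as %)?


Y = pO2^n / (P50^n + pO2^n)
Y = 36^2.9 / (23^2.9 + 36^2.9)
Y = 78.57%

78.57%


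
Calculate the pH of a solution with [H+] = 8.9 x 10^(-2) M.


pH = -log10([H+])
pH = -log10(8.9 x 10^(-2))
pH = 1.0506

1.0506


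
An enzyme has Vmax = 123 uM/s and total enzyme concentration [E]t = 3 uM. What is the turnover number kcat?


kcat = Vmax / [E]t
kcat = 123 / 3
kcat = 41.0 s^-1

41.0 s^-1


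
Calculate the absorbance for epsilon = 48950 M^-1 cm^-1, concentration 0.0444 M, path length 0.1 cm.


A = epsilon * c * l
A = 48950 * 0.0444 * 0.1
A = 217.338

217.338


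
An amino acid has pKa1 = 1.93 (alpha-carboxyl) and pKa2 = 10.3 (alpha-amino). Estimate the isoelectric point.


pI = (pKa1 + pKa2) / 2
pI = (1.93 + 10.3) / 2
pI = 6.115

6.115


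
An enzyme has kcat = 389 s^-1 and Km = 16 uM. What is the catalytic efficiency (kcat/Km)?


Catalytic efficiency = kcat / Km
= 389 / 16
= 24.3125 uM^-1*s^-1

24.3125 uM^-1*s^-1


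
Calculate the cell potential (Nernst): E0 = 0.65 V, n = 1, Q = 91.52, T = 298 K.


E = E0 - (RT/nF) * ln(Q)
E = 0.65 - (8.314 * 298 / (1 * 96485)) * ln(91.52)
E = 0.534 V

0.534 V


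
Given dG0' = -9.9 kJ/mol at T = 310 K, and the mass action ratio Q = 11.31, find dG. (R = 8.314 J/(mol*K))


dG = dG0' + RT * ln(Q) / 1000
dG = -9.9 + 8.314 * 310 * ln(11.31) / 1000
dG = -3.6482 kJ/mol

-3.6482 kJ/mol


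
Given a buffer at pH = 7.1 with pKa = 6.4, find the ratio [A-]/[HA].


[A-]/[HA] = 10^(pH - pKa)
= 10^(7.1 - 6.4)
= 5.0119

5.0119


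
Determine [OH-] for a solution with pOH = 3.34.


[OH-] = 10^(-pOH)
[OH-] = 10^(-3.34)
[OH-] = 4.571e-04 M

4.571e-04 M


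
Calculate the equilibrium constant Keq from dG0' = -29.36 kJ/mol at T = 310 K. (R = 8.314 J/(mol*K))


Keq = exp(-dG0 * 1000 / (R * T))
Keq = exp(-(-29.36) * 1000 / (8.314 * 310))
Keq = 88573.658

88573.658


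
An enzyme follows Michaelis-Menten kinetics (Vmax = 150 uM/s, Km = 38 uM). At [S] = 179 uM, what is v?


v = Vmax * [S] / (Km + [S])
v = 150 * 179 / (38 + 179)
v = 123.7327 uM/s

123.7327 uM/s


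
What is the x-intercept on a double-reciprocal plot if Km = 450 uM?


x-intercept = -1/Km
= -1/450
= -0.0022 1/uM

-0.0022 1/uM


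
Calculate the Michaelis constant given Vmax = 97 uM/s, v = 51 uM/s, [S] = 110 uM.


Km = [S] * (Vmax - v) / v
Km = 110 * (97 - 51) / 51
Km = 99.2157 uM

99.2157 uM


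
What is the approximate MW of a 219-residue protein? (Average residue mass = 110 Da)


MW = n_residues * 110 Da
MW = 219 * 110
MW = 24090 Da

24090 Da


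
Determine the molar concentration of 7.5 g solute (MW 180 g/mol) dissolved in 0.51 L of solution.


C = (mass / MW) / volume
C = (7.5 / 180) / 0.51
C = 0.0817 M

0.0817 M


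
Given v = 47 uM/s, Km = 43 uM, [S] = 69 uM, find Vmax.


Vmax = v * (Km + [S]) / [S]
Vmax = 47 * (43 + 69) / 69
Vmax = 76.2899 uM/s

76.2899 uM/s


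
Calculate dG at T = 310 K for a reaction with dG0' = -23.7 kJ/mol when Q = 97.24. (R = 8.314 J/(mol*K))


dG = dG0' + RT * ln(Q) / 1000
dG = -23.7 + 8.314 * 310 * ln(97.24) / 1000
dG = -11.903 kJ/mol

-11.903 kJ/mol


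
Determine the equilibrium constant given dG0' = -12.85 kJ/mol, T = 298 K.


Keq = exp(-dG0 * 1000 / (R * T))
Keq = exp(-(-12.85) * 1000 / (8.314 * 298))
Keq = 178.8468

178.8468


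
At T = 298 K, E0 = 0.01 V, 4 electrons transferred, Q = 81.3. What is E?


E = E0 - (RT/nF) * ln(Q)
E = 0.01 - (8.314 * 298 / (4 * 96485)) * ln(81.3)
E = -0.0182 V

-0.0182 V


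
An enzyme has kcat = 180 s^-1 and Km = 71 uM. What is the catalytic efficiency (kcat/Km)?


Catalytic efficiency = kcat / Km
= 180 / 71
= 2.5352 uM^-1*s^-1

2.5352 uM^-1*s^-1


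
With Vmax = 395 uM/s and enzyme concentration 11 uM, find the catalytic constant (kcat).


kcat = Vmax / [E]t
kcat = 395 / 11
kcat = 35.9091 s^-1

35.9091 s^-1


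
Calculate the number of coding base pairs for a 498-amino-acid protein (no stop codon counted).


Each amino acid = 1 codon = 3 bp
bp = 498 * 3 = 1494 bp

1494 bp


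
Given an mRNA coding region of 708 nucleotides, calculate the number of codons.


codons = nucleotides / 3
codons = 708 / 3 = 236

236


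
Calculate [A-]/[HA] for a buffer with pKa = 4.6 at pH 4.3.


[A-]/[HA] = 10^(pH - pKa)
= 10^(4.3 - 4.6)
= 0.5012

0.5012


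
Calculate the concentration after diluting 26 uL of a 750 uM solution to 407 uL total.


C2 = C1 * V1 / V2
C2 = 750 * 26 / 407
C2 = 47.9115 uM

47.9115 uM


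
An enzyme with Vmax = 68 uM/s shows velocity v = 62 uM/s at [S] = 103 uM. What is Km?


Km = [S] * (Vmax - v) / v
Km = 103 * (68 - 62) / 62
Km = 9.9677 uM

9.9677 uM


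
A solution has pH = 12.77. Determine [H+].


[H+] = 10^(-pH)
[H+] = 10^(-12.77)
[H+] = 1.698e-13 M

1.698e-13 M


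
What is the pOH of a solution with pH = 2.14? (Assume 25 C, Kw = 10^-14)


pOH = 14 - pH
pOH = 14 - 2.14
pOH = 11.86

11.86


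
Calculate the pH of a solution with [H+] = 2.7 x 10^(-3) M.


pH = -log10([H+])
pH = -log10(2.7 x 10^(-3))
pH = 2.5686

2.5686


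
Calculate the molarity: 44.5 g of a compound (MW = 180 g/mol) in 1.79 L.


C = (mass / MW) / volume
C = (44.5 / 180) / 1.79
C = 0.1381 M

0.1381 M


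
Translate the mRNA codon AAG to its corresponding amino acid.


Standard genetic code lookup.
Codon AAG -> Lys

Lys


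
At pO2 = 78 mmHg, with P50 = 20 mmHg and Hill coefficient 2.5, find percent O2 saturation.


Y = pO2^n / (P50^n + pO2^n)
Y = 78^2.5 / (20^2.5 + 78^2.5)
Y = 96.78%

96.78%


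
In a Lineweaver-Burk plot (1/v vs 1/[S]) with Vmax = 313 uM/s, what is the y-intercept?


y-intercept = 1/Vmax
= 1/313
= 0.0032 s/uM

0.0032 s/uM


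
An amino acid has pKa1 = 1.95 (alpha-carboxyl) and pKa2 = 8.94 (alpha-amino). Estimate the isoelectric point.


pI = (pKa1 + pKa2) / 2
pI = (1.95 + 8.94) / 2
pI = 5.445

5.445


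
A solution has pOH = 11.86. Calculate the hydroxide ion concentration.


[OH-] = 10^(-pOH)
[OH-] = 10^(-11.86)
[OH-] = 1.380e-12 M

1.380e-12 M


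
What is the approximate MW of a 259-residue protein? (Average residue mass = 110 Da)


MW = n_residues * 110 Da
MW = 259 * 110
MW = 28490 Da

28490 Da


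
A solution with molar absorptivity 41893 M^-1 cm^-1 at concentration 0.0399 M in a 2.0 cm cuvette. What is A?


A = epsilon * c * l
A = 41893 * 0.0399 * 2.0
A = 3343.0614

3343.0614


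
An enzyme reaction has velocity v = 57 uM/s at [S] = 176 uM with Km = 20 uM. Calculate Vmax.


Vmax = v * (Km + [S]) / [S]
Vmax = 57 * (20 + 176) / 176
Vmax = 63.4773 uM/s

63.4773 uM/s


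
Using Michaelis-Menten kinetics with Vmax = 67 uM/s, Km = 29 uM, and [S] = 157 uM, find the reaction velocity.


v = Vmax * [S] / (Km + [S])
v = 67 * 157 / (29 + 157)
v = 56.5538 uM/s

56.5538 uM/s


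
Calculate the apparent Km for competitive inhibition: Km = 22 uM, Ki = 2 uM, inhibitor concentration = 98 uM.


Km_app = Km * (1 + [I]/Ki)
Km_app = 22 * (1 + 98/2)
Km_app = 1100.0 uM

1100.0 uM


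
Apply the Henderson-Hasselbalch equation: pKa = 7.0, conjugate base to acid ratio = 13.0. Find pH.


pH = pKa + log10([A-]/[HA])
pH = 7.0 + log10(13.0)
pH = 8.1139

8.1139


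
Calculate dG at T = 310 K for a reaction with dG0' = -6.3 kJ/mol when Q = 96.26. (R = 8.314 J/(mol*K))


dG = dG0' + RT * ln(Q) / 1000
dG = -6.3 + 8.314 * 310 * ln(96.26) / 1000
dG = 5.4708 kJ/mol

5.4708 kJ/mol


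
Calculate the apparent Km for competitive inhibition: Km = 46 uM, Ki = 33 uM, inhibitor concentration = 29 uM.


Km_app = Km * (1 + [I]/Ki)
Km_app = 46 * (1 + 29/33)
Km_app = 86.4242 uM

86.4242 uM


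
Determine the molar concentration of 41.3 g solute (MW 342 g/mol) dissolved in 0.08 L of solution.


C = (mass / MW) / volume
C = (41.3 / 342) / 0.08
C = 1.5095 M

1.5095 M


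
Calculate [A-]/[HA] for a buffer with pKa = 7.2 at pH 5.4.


[A-]/[HA] = 10^(pH - pKa)
= 10^(5.4 - 7.2)
= 0.0158

0.0158


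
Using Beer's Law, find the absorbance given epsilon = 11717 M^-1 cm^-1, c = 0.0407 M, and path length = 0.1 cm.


A = epsilon * c * l
A = 11717 * 0.0407 * 0.1
A = 47.6882

47.6882


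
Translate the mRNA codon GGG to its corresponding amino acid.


Standard genetic code lookup.
Codon GGG -> Gly

Gly


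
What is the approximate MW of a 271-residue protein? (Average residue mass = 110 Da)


MW = n_residues * 110 Da
MW = 271 * 110
MW = 29810 Da

29810 Da


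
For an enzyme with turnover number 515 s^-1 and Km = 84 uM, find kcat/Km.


Catalytic efficiency = kcat / Km
= 515 / 84
= 6.131 uM^-1*s^-1

6.131 uM^-1*s^-1


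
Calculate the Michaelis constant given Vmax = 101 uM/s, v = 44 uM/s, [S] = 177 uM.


Km = [S] * (Vmax - v) / v
Km = 177 * (101 - 44) / 44
Km = 229.2955 uM

229.2955 uM


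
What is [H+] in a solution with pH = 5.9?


[H+] = 10^(-pH)
[H+] = 10^(-5.9)
[H+] = 1.259e-06 M

1.259e-06 M


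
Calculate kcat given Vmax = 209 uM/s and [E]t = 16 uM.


kcat = Vmax / [E]t
kcat = 209 / 16
kcat = 13.0625 s^-1

13.0625 s^-1


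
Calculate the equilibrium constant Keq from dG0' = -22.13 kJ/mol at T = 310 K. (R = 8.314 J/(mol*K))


Keq = exp(-dG0 * 1000 / (R * T))
Keq = exp(-(-22.13) * 1000 / (8.314 * 310))
Keq = 5358.139

5358.139


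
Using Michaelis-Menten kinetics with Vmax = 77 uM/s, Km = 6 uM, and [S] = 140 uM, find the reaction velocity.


v = Vmax * [S] / (Km + [S])
v = 77 * 140 / (6 + 140)
v = 73.8356 uM/s

73.8356 uM/s


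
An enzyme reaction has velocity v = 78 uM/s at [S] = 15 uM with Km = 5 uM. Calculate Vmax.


Vmax = v * (Km + [S]) / [S]
Vmax = 78 * (5 + 15) / 15
Vmax = 104.0 uM/s

104.0 uM/s


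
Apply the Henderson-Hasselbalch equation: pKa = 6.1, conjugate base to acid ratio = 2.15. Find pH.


pH = pKa + log10([A-]/[HA])
pH = 6.1 + log10(2.15)
pH = 6.4324

6.4324


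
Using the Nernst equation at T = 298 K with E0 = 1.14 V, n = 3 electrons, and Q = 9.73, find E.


E = E0 - (RT/nF) * ln(Q)
E = 1.14 - (8.314 * 298 / (3 * 96485)) * ln(9.73)
E = 1.1205 V

1.1205 V


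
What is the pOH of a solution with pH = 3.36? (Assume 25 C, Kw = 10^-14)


pOH = 14 - pH
pOH = 14 - 3.36
pOH = 10.64

10.64


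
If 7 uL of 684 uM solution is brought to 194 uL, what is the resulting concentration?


C2 = C1 * V1 / V2
C2 = 684 * 7 / 194
C2 = 24.6804 uM

24.6804 uM


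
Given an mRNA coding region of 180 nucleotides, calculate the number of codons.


codons = nucleotides / 3
codons = 180 / 3 = 60

60


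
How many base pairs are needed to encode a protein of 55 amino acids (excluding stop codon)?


Each amino acid = 1 codon = 3 bp
bp = 55 * 3 = 165 bp

165 bp


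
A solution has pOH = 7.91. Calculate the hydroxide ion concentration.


[OH-] = 10^(-pOH)
[OH-] = 10^(-7.91)
[OH-] = 1.230e-08 M

1.230e-08 M


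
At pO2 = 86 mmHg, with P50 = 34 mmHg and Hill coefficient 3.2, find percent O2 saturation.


Y = pO2^n / (P50^n + pO2^n)
Y = 86^3.2 / (34^3.2 + 86^3.2)
Y = 95.12%

95.12%


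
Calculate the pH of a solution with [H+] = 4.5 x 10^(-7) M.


pH = -log10([H+])
pH = -log10(4.5 x 10^(-7))
pH = 6.3468

6.3468


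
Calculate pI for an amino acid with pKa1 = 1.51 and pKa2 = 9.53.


pI = (pKa1 + pKa2) / 2
pI = (1.51 + 9.53) / 2
pI = 5.52

5.52


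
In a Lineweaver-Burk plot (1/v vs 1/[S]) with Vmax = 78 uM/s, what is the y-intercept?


y-intercept = 1/Vmax
= 1/78
= 0.0128 s/uM

0.0128 s/uM


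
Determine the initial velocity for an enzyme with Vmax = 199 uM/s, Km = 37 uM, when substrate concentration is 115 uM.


v = Vmax * [S] / (Km + [S])
v = 199 * 115 / (37 + 115)
v = 150.5592 uM/s

150.5592 uM/s


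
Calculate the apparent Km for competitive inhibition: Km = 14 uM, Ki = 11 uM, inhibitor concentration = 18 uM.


Km_app = Km * (1 + [I]/Ki)
Km_app = 14 * (1 + 18/11)
Km_app = 36.9091 uM

36.9091 uM


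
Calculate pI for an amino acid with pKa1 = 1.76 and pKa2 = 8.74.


pI = (pKa1 + pKa2) / 2
pI = (1.76 + 8.74) / 2
pI = 5.25

5.25


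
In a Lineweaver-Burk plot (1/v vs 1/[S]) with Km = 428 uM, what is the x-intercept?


x-intercept = -1/Km
= -1/428
= -0.0023 1/uM

-0.0023 1/uM


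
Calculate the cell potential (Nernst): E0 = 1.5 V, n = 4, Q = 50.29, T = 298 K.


E = E0 - (RT/nF) * ln(Q)
E = 1.5 - (8.314 * 298 / (4 * 96485)) * ln(50.29)
E = 1.4748 V

1.4748 V


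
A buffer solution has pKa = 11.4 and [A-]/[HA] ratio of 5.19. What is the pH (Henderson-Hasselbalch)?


pH = pKa + log10([A-]/[HA])
pH = 11.4 + log10(5.19)
pH = 12.1152

12.1152


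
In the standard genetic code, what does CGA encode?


Standard genetic code lookup.
Codon CGA -> Arg

Arg


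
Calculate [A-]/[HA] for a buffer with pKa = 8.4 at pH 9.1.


[A-]/[HA] = 10^(pH - pKa)
= 10^(9.1 - 8.4)
= 5.0119

5.0119


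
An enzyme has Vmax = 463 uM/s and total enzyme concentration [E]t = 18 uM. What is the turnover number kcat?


kcat = Vmax / [E]t
kcat = 463 / 18
kcat = 25.7222 s^-1

25.7222 s^-1


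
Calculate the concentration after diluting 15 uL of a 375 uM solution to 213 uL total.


C2 = C1 * V1 / V2
C2 = 375 * 15 / 213
C2 = 26.4085 uM

26.4085 uM


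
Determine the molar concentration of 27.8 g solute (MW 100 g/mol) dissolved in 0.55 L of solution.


C = (mass / MW) / volume
C = (27.8 / 100) / 0.55
C = 0.5055 M

0.5055 M


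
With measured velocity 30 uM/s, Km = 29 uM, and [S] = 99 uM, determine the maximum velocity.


Vmax = v * (Km + [S]) / [S]
Vmax = 30 * (29 + 99) / 99
Vmax = 38.7879 uM/s

38.7879 uM/s


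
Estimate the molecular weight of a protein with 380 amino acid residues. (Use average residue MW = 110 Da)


MW = n_residues * 110 Da
MW = 380 * 110
MW = 41800 Da

41800 Da


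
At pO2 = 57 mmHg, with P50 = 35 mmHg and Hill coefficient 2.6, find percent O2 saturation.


Y = pO2^n / (P50^n + pO2^n)
Y = 57^2.6 / (35^2.6 + 57^2.6)
Y = 78.04%

78.04%


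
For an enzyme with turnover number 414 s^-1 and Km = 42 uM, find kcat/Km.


Catalytic efficiency = kcat / Km
= 414 / 42
= 9.8571 uM^-1*s^-1

9.8571 uM^-1*s^-1
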